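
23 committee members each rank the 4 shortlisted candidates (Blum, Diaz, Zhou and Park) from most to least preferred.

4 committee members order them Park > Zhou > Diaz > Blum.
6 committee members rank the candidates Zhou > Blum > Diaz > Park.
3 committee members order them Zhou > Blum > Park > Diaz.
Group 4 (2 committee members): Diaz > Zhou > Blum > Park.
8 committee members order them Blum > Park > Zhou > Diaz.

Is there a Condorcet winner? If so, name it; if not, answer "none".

Check each pair by majority over 23 ballots:
Blum–Diaz: Blum 17–6.
Blum vs Zhou: Zhou wins 15–8.
Blum vs Park: Blum, 19–4.
Diaz–Zhou: Zhou 21–2.
Diaz vs Park: Park, 15–8.
Zhou–Park: Park 12–11.
No candidate is unbeaten: Blum loses to Zhou; Diaz loses to Blum; Zhou loses to Park; Park loses to Blum. In particular Blum > Park > Zhou > Blum is a majority cycle — no Condorcet winner exists.

none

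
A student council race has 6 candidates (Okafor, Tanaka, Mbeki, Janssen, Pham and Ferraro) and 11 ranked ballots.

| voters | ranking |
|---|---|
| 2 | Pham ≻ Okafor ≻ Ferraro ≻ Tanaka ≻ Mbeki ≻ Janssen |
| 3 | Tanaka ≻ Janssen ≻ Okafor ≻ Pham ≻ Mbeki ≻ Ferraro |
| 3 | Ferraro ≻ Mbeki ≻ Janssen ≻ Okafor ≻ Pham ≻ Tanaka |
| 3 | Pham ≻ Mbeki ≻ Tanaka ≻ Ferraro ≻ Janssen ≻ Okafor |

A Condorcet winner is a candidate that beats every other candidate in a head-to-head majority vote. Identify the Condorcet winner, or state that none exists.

none

Check each pair by majority over 11 ballots:
Okafor–Tanaka: Tanaka 6–5.
Okafor–Mbeki: Mbeki 6–5.
Okafor vs Janssen: Janssen, 9–2.
Okafor vs Pham: Okafor, 6–5.
Okafor vs Ferraro: Ferraro, 6–5.
Tanaka vs Mbeki: Mbeki wins 6–5.
Tanaka–Janssen: Tanaka 8–3.
Tanaka–Pham: Pham 8–3.
Tanaka vs Ferraro: Tanaka wins 6–5.
Mbeki vs Janssen: Mbeki, 8–3.
Mbeki vs Pham: Pham, 8–3.
Mbeki–Ferraro: Mbeki 6–5.
Janssen vs Pham: Janssen, 6–5.
Janssen–Ferraro: Ferraro 8–3.
Pham vs Ferraro: Pham wins 8–3.
No candidate is unbeaten: Okafor loses to Tanaka; Tanaka loses to Mbeki; Mbeki loses to Pham; Janssen loses to Tanaka; Pham loses to Okafor; Ferraro loses to Tanaka. In particular Okafor beats Pham beats Tanaka beats Okafor is a majority cycle — no Condorcet winner exists.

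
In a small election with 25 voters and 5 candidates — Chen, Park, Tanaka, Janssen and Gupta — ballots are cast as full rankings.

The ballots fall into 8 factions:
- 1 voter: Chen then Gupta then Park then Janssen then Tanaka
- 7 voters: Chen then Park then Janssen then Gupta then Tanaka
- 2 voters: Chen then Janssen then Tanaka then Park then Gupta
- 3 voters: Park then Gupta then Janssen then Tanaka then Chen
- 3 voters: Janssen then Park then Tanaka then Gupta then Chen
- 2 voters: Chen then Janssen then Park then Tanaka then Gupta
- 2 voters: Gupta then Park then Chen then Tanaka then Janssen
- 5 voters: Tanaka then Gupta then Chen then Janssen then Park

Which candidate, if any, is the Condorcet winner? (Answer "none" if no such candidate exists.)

Check each pair by majority over 25 ballots:
Chen vs Park: Chen wins 17–8.
Chen vs Tanaka: Chen wins 14–11.
Chen vs Janssen: Chen wins 19–6.
Chen vs Gupta: Gupta wins 13–12.
Park–Tanaka: Park 18–7.
Park–Janssen: Park 13–12.
Park vs Gupta: Park, 17–8.
Tanaka–Janssen: Janssen 18–7.
Tanaka vs Gupta: Gupta wins 13–12.
Janssen vs Gupta: Janssen, 14–11.
No candidate is unbeaten: Chen loses to Gupta; Park loses to Chen; Tanaka loses to Chen; Janssen loses to Chen; Gupta loses to Park. In particular Chen > Park > Gupta > Chen is a majority cycle — no Condorcet winner exists.

none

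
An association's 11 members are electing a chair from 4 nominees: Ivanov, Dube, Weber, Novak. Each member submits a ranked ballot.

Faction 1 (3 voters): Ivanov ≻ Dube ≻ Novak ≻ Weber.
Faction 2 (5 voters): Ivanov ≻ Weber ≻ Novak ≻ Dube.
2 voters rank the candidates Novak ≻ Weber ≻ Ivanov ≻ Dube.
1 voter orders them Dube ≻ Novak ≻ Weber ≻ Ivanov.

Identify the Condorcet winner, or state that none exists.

Ivanov

Pairwise majorities:
Ivanov vs Dube: Ivanov is ranked higher on 3+5+2 = 10 ballots, Dube on 1. Ivanov wins 10–1.
Ivanov vs Weber: Ivanov preferred on 3+5 = 8 ballots; Ivanov wins 8–3.
Ivanov vs Novak: Ivanov preferred on 3+5 = 8 ballots; Ivanov wins 8–3.
Dube vs Weber: 3+1 = 4 for Dube, 7 for Weber — Weber by 7–4.
Dube vs Novak: 4 to 7, Novak.
Weber vs Novak: Weber preferred on 5 ballots; Novak wins 6–5.
Ivanov wins every pairwise contest, so Ivanov is the Condorcet winner.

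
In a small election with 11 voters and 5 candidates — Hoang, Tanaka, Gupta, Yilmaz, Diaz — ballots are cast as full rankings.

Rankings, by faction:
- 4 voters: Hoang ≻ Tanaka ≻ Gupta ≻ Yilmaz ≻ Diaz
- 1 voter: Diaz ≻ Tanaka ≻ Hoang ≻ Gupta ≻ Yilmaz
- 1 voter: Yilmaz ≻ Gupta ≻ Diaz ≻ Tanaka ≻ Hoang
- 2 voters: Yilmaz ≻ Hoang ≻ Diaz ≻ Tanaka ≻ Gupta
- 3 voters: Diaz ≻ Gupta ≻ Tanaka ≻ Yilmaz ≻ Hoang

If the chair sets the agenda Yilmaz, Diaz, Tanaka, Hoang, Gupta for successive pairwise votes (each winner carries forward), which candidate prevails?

Hoang

Round 1: Yilmaz vs Diaz — 7–4, Yilmaz advances.
Round 2: Yilmaz vs Tanaka — 3–8, Tanaka advances.
Round 3: Tanaka vs Hoang — 5–6, Hoang advances.
Round 4: Hoang vs Gupta — 7–4, Hoang advances.
The agenda winner is Hoang.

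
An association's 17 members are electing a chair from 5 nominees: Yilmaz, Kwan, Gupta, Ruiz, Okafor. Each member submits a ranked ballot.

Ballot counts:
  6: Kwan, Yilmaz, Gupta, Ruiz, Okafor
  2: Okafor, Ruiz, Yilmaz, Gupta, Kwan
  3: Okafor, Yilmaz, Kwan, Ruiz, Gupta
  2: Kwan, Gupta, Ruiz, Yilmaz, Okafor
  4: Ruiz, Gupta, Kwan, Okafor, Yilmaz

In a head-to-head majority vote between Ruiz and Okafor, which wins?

Ruiz

Ballots ranking Ruiz above Okafor: 6 + 2 + 4 = 12.
Ballots ranking Okafor above Ruiz: 17 − 12 = 5.
Ruiz wins the head-to-head 12–5.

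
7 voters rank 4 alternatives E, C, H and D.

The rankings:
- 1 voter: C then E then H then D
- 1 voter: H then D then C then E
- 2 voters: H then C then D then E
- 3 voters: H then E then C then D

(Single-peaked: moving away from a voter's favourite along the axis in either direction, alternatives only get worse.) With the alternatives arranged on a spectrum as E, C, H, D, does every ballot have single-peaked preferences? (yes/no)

Axis positions: E=1, C=2, H=3, D=4.
Group 1 (peak C at position 2): ranking walks positions 2-1-3-4, expanding outward from the peak — single-peaked.
Group 2 (peak H at position 3): ranking walks positions 3-4-2-1, expanding outward from the peak — single-peaked.
Group 3 (peak H at position 3): ranking walks positions 3-2-4-1, expanding outward from the peak — single-peaked.
Group 4: ranking walks positions 3-1-2-4; E is ranked above C even though C lies between E and the peak H on the axis — preferences dip and rise again. Not single-peaked.
Group 4 violates single-peakedness, so the profile is not single-peaked on this axis.

no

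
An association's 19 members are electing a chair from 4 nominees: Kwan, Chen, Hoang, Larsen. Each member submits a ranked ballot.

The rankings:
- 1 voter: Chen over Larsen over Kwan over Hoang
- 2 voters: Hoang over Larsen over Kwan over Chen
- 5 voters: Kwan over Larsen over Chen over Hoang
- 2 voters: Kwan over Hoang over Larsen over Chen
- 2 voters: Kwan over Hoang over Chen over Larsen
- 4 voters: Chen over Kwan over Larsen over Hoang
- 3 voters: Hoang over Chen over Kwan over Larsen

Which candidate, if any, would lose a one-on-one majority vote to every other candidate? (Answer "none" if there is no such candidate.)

Hoang

Pairwise majorities:
Kwan vs Chen: 2+5+2+2 = 11 for Kwan, 8 for Chen — Kwan by 11–8.
Kwan vs Hoang: Kwan wins 14–5.
Kwan vs Larsen: Kwan is ranked higher on 5+2+2+4+3 = 16 ballots, Larsen on 3. Kwan wins 16–3.
Chen vs Hoang: Chen wins 10–9.
Chen vs Larsen: Chen wins 10–9.
Hoang vs Larsen: Larsen, 10–9.
Only Hoang has no wins; Hoang is the Condorcet loser.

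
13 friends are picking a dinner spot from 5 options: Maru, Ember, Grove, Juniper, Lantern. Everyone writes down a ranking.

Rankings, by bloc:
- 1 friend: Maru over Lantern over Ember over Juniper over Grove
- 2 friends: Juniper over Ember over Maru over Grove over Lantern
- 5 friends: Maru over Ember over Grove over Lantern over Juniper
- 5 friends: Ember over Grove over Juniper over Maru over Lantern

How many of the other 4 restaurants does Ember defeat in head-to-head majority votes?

Ember against each rival (13 friends):
Ember vs Maru: Ember, 7–6.
Ember–Grove: Ember 13–0.
Ember vs Juniper: Ember wins 11–2.
Ember vs Lantern: Ember preferred on 2+5+5 = 12 ballots; Ember wins 12–1.
Ember beats Maru, Grove, Juniper, Lantern — 4 pairwise wins.

4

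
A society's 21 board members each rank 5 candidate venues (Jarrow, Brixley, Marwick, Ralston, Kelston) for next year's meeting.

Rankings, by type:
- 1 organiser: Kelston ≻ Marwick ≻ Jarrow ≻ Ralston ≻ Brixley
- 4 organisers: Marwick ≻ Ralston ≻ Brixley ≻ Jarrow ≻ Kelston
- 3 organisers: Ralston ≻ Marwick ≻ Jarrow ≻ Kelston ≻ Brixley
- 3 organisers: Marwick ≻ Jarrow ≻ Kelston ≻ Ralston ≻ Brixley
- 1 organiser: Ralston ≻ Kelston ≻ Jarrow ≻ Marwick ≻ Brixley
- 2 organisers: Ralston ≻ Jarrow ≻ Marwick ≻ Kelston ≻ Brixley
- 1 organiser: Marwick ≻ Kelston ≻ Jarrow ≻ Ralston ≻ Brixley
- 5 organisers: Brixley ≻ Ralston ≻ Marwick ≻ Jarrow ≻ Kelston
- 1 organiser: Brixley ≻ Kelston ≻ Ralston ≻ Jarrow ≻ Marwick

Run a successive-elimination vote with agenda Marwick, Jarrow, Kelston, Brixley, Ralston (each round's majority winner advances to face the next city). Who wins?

Ralston

Round 1: Marwick vs Jarrow — 17–4, Marwick advances.
Round 2: Marwick vs Kelston — 18–3, Marwick advances.
Round 3: Marwick vs Brixley — 15–6, Marwick advances.
Round 4: Marwick vs Ralston — 9–12, Ralston advances.
The agenda winner is Ralston.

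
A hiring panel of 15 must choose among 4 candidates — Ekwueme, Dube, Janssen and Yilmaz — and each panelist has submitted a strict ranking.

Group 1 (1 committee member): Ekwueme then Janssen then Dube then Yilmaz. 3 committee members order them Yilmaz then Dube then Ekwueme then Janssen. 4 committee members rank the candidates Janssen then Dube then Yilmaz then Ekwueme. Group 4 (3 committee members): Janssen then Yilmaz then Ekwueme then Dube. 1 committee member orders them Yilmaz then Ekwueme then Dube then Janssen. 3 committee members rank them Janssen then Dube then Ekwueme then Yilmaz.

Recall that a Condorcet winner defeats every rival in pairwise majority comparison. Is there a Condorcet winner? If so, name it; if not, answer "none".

Check each pair by majority over 15 ballots:
Ekwueme vs Dube: Ekwueme is ranked higher on 1+3+1 = 5 ballots, Dube on 10. Dube wins 10–5.
Ekwueme vs Janssen: 1+3+1 = 5 for Ekwueme, 10 for Janssen — Janssen by 10–5.
Ekwueme vs Yilmaz: 1+3 = 4 for Ekwueme, 11 for Yilmaz — Yilmaz by 11–4.
Dube vs Janssen: Dube is ranked higher on 3+1 = 4 ballots, Janssen on 11. Janssen wins 11–4.
Dube vs Yilmaz: 8 to 7, Dube.
Janssen vs Yilmaz: Janssen is ranked higher on 1+4+3+3 = 11 ballots, Yilmaz on 4. Janssen wins 11–4.
Janssen wins every pairwise contest, so Janssen is the Condorcet winner.

Janssen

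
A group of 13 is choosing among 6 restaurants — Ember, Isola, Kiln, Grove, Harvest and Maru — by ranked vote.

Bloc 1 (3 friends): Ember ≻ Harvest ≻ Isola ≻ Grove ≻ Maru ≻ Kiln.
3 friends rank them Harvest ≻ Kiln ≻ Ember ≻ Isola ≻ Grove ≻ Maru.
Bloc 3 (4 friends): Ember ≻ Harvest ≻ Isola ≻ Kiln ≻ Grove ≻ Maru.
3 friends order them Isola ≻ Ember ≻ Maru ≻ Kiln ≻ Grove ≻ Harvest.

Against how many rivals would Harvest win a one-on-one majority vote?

4

Harvest against each rival (13 friends):
Harvest vs Ember: Ember wins 10–3.
Harvest vs Isola: 10 to 3, Harvest.
Harvest vs Kiln: Harvest, 10–3.
Harvest vs Grove: Harvest wins 10–3.
Harvest vs Maru: Harvest wins 10–3.
Harvest beats Isola, Kiln, Grove, Maru; loses to Ember — 4 pairwise wins.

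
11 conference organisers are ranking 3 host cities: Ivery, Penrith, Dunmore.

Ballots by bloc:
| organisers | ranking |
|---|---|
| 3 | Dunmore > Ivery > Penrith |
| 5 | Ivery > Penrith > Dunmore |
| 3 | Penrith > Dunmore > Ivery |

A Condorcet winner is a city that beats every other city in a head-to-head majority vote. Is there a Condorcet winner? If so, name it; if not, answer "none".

none

Check each pair by majority over 11 ballots:
Ivery vs Penrith: 3+5 = 8 for Ivery, 3 for Penrith — Ivery by 8–3.
Ivery vs Dunmore: 5 for Ivery, 6 for Dunmore — Dunmore by 6–5.
Penrith vs Dunmore: 8 to 3, Penrith.
Every city loses at least once (Ivery loses to Dunmore; Penrith loses to Ivery; Dunmore loses to Penrith). The majority relation contains the cycle Ivery > Penrith > Dunmore > Ivery, so there is no Condorcet winner.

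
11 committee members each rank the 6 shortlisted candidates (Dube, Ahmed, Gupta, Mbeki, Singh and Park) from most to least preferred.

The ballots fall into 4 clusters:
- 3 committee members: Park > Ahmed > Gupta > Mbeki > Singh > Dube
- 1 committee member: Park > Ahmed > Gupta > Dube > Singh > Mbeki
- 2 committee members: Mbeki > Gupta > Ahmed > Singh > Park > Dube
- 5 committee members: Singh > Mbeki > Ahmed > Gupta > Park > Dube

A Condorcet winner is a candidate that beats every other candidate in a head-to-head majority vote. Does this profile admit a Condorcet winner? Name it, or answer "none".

Head-to-head results (11 committee members):
Dube vs Ahmed: Dube is ranked higher on 0 ballots, Ahmed on 11. Ahmed wins 11–0.
Dube vs Gupta: 0 to 11, Gupta.
Dube vs Mbeki: Dube preferred on 1 ballot; Mbeki wins 10–1.
Dube vs Singh: 1 for Dube, 10 for Singh — Singh by 10–1.
Dube vs Park: Dube is ranked higher on 0 ballots, Park on 11. Park wins 11–0.
Ahmed vs Gupta: 3+1+5 = 9 for Ahmed, 2 for Gupta — Ahmed by 9–2.
Ahmed vs Mbeki: Ahmed is ranked higher on 3+1 = 4 ballots, Mbeki on 7. Mbeki wins 7–4.
Ahmed vs Singh: 6 to 5, Ahmed.
Ahmed vs Park: 7 to 4, Ahmed.
Gupta vs Mbeki: 4 to 7, Mbeki.
Gupta vs Singh: Gupta preferred on 3+1+2 = 6 ballots; Gupta wins 6–5.
Gupta vs Park: Gupta is ranked higher on 2+5 = 7 ballots, Park on 4. Gupta wins 7–4.
Mbeki vs Singh: Mbeki preferred on 3+2 = 5 ballots; Singh wins 6–5.
Mbeki vs Park: 2+5 = 7 for Mbeki, 4 for Park — Mbeki by 7–4.
Singh vs Park: 2+5 = 7 for Singh, 4 for Park — Singh by 7–4.
No candidate is unbeaten: Dube loses to Ahmed; Ahmed loses to Mbeki; Gupta loses to Ahmed; Mbeki loses to Singh; Singh loses to Ahmed; Park loses to Ahmed. In particular Ahmed > Singh > Mbeki > Ahmed is a majority cycle — no Condorcet winner exists.

none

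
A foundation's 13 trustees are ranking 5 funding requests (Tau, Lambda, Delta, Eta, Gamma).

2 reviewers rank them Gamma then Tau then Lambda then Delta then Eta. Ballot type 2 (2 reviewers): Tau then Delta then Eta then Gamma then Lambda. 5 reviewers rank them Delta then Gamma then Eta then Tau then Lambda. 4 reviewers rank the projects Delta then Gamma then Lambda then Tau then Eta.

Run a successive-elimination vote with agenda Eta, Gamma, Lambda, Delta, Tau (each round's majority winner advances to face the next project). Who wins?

Delta

Round 1: Eta vs Gamma — 2–11, Gamma advances.
Round 2: Gamma vs Lambda — 13–0, Gamma advances.
Round 3: Gamma vs Delta — 2–11, Delta advances.
Round 4: Delta vs Tau — 9–4, Delta advances.
Delta survives the agenda.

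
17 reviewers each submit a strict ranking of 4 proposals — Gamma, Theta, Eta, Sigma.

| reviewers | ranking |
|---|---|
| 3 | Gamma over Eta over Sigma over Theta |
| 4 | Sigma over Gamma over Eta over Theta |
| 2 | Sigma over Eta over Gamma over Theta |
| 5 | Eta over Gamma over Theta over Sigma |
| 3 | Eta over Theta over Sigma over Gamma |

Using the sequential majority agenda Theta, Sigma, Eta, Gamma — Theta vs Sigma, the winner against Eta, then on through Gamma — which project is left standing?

Round 1: Theta vs Sigma — 8–9, Sigma advances.
Round 2: Sigma vs Eta — 6–11, Eta advances.
Round 3: Eta vs Gamma — 10–7, Eta advances.
Eta survives the agenda.

Eta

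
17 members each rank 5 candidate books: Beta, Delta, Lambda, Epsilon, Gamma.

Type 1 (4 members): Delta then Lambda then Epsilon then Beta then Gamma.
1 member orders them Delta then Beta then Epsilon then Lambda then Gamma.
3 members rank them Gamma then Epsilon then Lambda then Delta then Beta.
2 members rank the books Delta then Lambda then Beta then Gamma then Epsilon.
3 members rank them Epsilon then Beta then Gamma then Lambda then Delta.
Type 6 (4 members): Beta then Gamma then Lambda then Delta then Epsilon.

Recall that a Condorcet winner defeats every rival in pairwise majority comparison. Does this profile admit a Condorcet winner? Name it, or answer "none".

none

Head-to-head results (17 members):
Beta vs Delta: 3+4 = 7 for Beta, 10 for Delta — Delta by 10–7.
Beta vs Lambda: Lambda wins 9–8.
Beta vs Epsilon: 1+2+4 = 7 for Beta, 10 for Epsilon — Epsilon by 10–7.
Beta–Gamma: Beta 14–3.
Delta vs Lambda: 7 to 10, Lambda.
Delta–Epsilon: Delta 11–6.
Delta vs Gamma: Gamma wins 10–7.
Lambda–Epsilon: Lambda 10–7.
Lambda–Gamma: Gamma 10–7.
Epsilon vs Gamma: Epsilon is ranked higher on 4+1+3 = 8 ballots, Gamma on 9. Gamma wins 9–8.
Each book drops at least one matchup (Beta loses to Delta; Delta loses to Lambda; Lambda loses to Gamma; Epsilon loses to Delta; Gamma loses to Beta); the cycle Beta → Gamma → Delta → Beta rules out a Condorcet winner.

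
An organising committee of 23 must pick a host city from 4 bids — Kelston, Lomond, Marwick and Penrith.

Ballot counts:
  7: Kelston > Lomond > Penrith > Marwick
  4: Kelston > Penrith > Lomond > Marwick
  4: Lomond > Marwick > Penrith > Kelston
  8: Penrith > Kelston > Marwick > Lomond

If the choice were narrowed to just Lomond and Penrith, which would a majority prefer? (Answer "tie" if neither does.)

Ballots ranking Lomond above Penrith: 7 + 4 = 11.
Ballots ranking Penrith above Lomond: 23 − 11 = 12.
Penrith wins the head-to-head 12–11.

Penrith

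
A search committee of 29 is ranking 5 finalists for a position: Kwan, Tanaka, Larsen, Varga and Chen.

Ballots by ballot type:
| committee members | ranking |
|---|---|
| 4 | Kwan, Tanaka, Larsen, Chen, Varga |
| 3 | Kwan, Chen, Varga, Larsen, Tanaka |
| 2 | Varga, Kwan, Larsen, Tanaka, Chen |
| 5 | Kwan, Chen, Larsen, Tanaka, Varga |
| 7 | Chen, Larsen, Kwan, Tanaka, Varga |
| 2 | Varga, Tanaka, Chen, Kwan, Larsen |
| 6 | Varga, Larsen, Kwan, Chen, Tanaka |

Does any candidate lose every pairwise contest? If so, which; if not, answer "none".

Varga

Pairwise majorities:
Kwan vs Tanaka: Kwan, 27–2.
Kwan vs Larsen: Kwan, 16–13.
Kwan–Varga: Kwan 19–10.
Kwan–Chen: Kwan 20–9.
Tanaka–Larsen: Larsen 23–6.
Tanaka vs Varga: Tanaka is ranked higher on 4+5+7 = 16 ballots, Varga on 13. Tanaka wins 16–13.
Tanaka vs Chen: Chen, 21–8.
Larsen vs Varga: Larsen preferred on 4+5+7 = 16 ballots; Larsen wins 16–13.
Larsen vs Chen: Chen wins 17–12.
Varga vs Chen: Chen, 19–10.
Varga is beaten in every head-to-head and is the Condorcet loser.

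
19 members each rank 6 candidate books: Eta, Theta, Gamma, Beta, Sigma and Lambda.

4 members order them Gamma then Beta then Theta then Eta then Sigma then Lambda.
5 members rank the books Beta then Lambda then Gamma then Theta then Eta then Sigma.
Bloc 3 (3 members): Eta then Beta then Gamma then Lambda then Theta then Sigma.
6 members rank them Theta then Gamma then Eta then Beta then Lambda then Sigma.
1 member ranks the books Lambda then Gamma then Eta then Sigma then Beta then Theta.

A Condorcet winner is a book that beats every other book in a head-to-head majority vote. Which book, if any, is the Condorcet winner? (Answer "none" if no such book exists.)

Head-to-head results (19 members):
Eta–Theta: Theta 15–4.
Eta vs Gamma: 3 for Eta, 16 for Gamma — Gamma by 16–3.
Eta vs Beta: 10 to 9, Eta.
Eta vs Sigma: Eta, 19–0.
Eta vs Lambda: 13 to 6, Eta.
Theta vs Gamma: Theta is ranked higher on 6 ballots, Gamma on 13. Gamma wins 13–6.
Theta vs Beta: 6 for Theta, 13 for Beta — Beta by 13–6.
Theta–Sigma: Theta 18–1.
Theta vs Lambda: 10 to 9, Theta.
Gamma vs Beta: Gamma, 11–8.
Gamma vs Sigma: Gamma, 19–0.
Gamma vs Lambda: 4+3+6 = 13 for Gamma, 6 for Lambda — Gamma by 13–6.
Beta vs Sigma: 4+5+3+6 = 18 for Beta, 1 for Sigma — Beta by 18–1.
Beta vs Lambda: 18 to 1, Beta.
Sigma–Lambda: Lambda 15–4.
Gamma defeats every rival head-to-head and is the Condorcet winner.

Gamma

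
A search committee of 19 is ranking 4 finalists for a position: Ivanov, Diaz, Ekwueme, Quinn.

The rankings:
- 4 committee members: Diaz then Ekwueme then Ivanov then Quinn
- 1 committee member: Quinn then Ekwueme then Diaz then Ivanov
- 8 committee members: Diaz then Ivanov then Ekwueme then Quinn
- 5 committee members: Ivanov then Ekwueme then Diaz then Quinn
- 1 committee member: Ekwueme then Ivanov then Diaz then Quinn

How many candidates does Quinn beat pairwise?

Quinn against each rival (19 committee members):
Quinn vs Ivanov: 1 to 18, Ivanov.
Quinn vs Diaz: 1 to 18, Diaz.
Quinn–Ekwueme: Ekwueme 18–1.
Quinn beats no one; loses to Ivanov, Diaz, Ekwueme — 0 pairwise wins.

0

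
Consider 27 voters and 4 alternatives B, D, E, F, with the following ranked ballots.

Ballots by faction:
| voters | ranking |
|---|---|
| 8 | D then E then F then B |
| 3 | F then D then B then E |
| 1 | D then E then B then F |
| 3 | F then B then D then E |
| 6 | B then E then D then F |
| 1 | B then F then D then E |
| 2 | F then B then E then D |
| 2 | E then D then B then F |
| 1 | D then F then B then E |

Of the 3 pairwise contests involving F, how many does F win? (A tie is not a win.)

1

F against each rival (27 voters):
F vs B: F wins 17–10.
F vs D: 3+3+1+2 = 9 for F, 18 for D — D by 18–9.
F vs E: E wins 17–10.
F beats B; loses to D, E — 1 pairwise win.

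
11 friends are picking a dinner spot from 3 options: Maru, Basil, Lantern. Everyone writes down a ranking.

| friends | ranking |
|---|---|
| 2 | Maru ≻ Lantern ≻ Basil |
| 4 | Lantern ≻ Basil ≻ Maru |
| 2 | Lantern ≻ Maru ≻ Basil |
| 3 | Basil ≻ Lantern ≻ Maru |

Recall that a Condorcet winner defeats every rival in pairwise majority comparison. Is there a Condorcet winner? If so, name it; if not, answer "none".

Head-to-head results (11 friends):
Maru vs Basil: Basil wins 7–4.
Maru vs Lantern: Lantern wins 9–2.
Basil vs Lantern: Lantern, 8–3.
Lantern beats each of Maru, Basil — Lantern is the Condorcet winner.

Lantern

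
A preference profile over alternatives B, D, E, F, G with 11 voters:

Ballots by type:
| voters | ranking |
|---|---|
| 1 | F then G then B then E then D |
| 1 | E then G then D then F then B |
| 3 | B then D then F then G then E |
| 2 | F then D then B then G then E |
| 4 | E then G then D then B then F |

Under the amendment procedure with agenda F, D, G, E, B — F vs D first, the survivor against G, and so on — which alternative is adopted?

Round 1: F vs D — 3–8, D advances.
Round 2: D vs G — 5–6, G advances.
Round 3: G vs E — 6–5, G advances.
Round 4: G vs B — 6–5, G advances.
The agenda winner is G.

G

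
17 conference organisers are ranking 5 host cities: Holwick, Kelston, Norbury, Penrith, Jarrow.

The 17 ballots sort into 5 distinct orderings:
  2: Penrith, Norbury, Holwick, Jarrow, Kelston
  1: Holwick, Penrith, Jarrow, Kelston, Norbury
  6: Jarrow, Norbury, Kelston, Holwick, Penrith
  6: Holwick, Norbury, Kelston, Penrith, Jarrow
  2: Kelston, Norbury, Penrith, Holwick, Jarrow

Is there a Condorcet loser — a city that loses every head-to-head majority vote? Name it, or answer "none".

Head-to-head results (17 organisers):
Holwick vs Kelston: Holwick wins 9–8.
Holwick vs Norbury: Norbury, 10–7.
Holwick vs Penrith: 1+6+6 = 13 for Holwick, 4 for Penrith — Holwick by 13–4.
Holwick vs Jarrow: Holwick preferred on 2+1+6+2 = 11 ballots; Holwick wins 11–6.
Kelston vs Norbury: Kelston preferred on 1+2 = 3 ballots; Norbury wins 14–3.
Kelston vs Penrith: Kelston, 14–3.
Kelston vs Jarrow: Jarrow, 9–8.
Norbury vs Penrith: Norbury, 14–3.
Norbury vs Jarrow: 10 to 7, Norbury.
Penrith vs Jarrow: 11 to 6, Penrith.
Each city has at least one pairwise win (Holwick beats Kelston; Kelston beats Penrith; Norbury beats Holwick; Penrith beats Jarrow; Jarrow beats Kelston) — no Condorcet loser.

none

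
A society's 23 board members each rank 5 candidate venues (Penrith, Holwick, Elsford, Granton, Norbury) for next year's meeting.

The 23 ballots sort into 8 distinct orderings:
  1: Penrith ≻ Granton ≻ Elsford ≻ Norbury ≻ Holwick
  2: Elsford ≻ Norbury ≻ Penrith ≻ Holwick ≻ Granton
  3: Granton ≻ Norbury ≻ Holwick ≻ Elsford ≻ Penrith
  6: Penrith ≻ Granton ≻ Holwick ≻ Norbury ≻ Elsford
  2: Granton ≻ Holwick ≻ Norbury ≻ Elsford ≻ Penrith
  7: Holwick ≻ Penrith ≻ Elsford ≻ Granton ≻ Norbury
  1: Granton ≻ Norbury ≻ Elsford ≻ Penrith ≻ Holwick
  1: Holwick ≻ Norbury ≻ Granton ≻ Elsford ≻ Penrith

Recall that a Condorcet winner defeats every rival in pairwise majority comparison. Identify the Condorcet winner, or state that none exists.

Head-to-head results (23 organisers):
Penrith vs Holwick: Holwick, 13–10.
Penrith vs Elsford: Penrith wins 14–9.
Penrith–Granton: Penrith 16–7.
Penrith vs Norbury: Penrith wins 14–9.
Holwick–Elsford: Holwick 19–4.
Holwick vs Granton: Granton wins 13–10.
Holwick vs Norbury: Holwick wins 16–7.
Elsford vs Granton: Granton, 14–9.
Elsford–Norbury: Norbury 13–10.
Granton vs Norbury: Granton, 20–3.
No city is unbeaten: Penrith loses to Holwick; Holwick loses to Granton; Elsford loses to Penrith; Granton loses to Penrith; Norbury loses to Penrith. In particular Penrith beats Granton beats Holwick beats Penrith is a majority cycle — no Condorcet winner exists.

none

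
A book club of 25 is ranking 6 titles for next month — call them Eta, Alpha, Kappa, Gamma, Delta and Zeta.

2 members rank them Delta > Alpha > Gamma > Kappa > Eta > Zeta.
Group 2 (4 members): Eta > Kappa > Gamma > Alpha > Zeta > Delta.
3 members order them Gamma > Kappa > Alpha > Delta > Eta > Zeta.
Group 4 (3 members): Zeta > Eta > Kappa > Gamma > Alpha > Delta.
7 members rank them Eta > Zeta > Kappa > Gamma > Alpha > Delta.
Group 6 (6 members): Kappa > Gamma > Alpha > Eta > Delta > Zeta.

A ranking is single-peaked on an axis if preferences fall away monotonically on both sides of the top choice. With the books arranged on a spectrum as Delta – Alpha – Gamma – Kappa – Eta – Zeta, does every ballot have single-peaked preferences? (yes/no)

yes

Axis positions: Delta=1, Alpha=2, Gamma=3, Kappa=4, Eta=5, Zeta=6.
Group 1 (peak Delta at position 1): ranking walks positions 1-2-3-4-5-6, expanding outward from the peak — single-peaked.
Group 2 (peak Eta at position 5): ranking walks positions 5-4-3-2-6-1, expanding outward from the peak — single-peaked.
Group 3 (peak Gamma at position 3): ranking walks positions 3-4-2-1-5-6, expanding outward from the peak — single-peaked.
Group 4 (peak Zeta at position 6): ranking walks positions 6-5-4-3-2-1, expanding outward from the peak — single-peaked.
Group 5 (peak Eta at position 5): ranking walks positions 5-6-4-3-2-1, expanding outward from the peak — single-peaked.
Group 6 (peak Kappa at position 4): ranking walks positions 4-3-2-5-1-6, expanding outward from the peak — single-peaked.
Every ranking is single-peaked on this axis.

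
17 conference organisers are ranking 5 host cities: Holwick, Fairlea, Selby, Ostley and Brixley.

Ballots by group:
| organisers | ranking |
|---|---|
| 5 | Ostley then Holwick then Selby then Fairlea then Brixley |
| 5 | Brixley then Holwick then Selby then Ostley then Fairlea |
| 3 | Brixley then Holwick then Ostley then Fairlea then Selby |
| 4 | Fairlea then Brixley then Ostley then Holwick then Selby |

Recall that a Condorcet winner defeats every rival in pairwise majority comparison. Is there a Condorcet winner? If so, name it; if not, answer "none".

Check each pair by majority over 17 ballots:
Holwick vs Fairlea: Holwick wins 13–4.
Holwick–Selby: Holwick 17–0.
Holwick vs Ostley: Ostley wins 9–8.
Holwick vs Brixley: Brixley, 12–5.
Fairlea vs Selby: Selby wins 10–7.
Fairlea vs Ostley: Ostley, 13–4.
Fairlea–Brixley: Fairlea 9–8.
Selby–Ostley: Ostley 12–5.
Selby–Brixley: Brixley 12–5.
Ostley–Brixley: Brixley 12–5.
Each city drops at least one matchup (Holwick loses to Ostley; Fairlea loses to Holwick; Selby loses to Holwick; Ostley loses to Brixley; Brixley loses to Fairlea); the cycle Holwick beats Fairlea beats Brixley beats Holwick rules out a Condorcet winner.

none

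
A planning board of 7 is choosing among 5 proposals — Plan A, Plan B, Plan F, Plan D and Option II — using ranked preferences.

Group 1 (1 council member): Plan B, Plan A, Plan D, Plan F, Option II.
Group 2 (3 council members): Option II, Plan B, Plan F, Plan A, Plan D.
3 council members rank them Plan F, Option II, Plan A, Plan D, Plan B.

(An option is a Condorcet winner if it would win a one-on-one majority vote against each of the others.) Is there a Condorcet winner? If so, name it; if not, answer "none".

none

Head-to-head results (7 council members):
Plan A vs Plan B: Plan A is ranked higher on 3 ballots, Plan B on 4. Plan B wins 4–3.
Plan A vs Plan F: Plan A is ranked higher on 1 ballot, Plan F on 6. Plan F wins 6–1.
Plan A vs Plan D: Plan A is ranked higher on 1+3+3 = 7 ballots, Plan D on 0. Plan A wins 7–0.
Plan A vs Option II: 1 to 6, Option II.
Plan B vs Plan F: 4 to 3, Plan B.
Plan B vs Plan D: Plan B is ranked higher on 1+3 = 4 ballots, Plan D on 3. Plan B wins 4–3.
Plan B vs Option II: 1 to 6, Option II.
Plan F vs Plan D: 3+3 = 6 for Plan F, 1 for Plan D — Plan F by 6–1.
Plan F vs Option II: Plan F preferred on 1+3 = 4 ballots; Plan F wins 4–3.
Plan D vs Option II: Plan D preferred on 1 ballot; Option II wins 6–1.
Every option loses at least once (Plan A loses to Plan B; Plan B loses to Option II; Plan F loses to Plan B; Plan D loses to Plan A; Option II loses to Plan F). The majority relation contains the cycle Plan B beats Plan F beats Option II beats Plan B, so there is no Condorcet winner.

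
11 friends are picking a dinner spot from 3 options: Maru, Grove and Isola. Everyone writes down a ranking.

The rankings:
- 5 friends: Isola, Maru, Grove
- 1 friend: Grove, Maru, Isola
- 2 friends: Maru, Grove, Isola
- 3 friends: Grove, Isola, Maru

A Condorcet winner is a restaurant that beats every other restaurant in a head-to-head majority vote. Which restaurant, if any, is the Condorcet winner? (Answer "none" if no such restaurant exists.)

none

Check each pair by majority over 11 ballots:
Maru vs Grove: Maru, 7–4.
Maru vs Isola: Isola wins 8–3.
Grove–Isola: Grove 6–5.
Each restaurant drops at least one matchup (Maru loses to Isola; Grove loses to Maru; Isola loses to Grove); the cycle Maru → Grove → Isola → Maru rules out a Condorcet winner.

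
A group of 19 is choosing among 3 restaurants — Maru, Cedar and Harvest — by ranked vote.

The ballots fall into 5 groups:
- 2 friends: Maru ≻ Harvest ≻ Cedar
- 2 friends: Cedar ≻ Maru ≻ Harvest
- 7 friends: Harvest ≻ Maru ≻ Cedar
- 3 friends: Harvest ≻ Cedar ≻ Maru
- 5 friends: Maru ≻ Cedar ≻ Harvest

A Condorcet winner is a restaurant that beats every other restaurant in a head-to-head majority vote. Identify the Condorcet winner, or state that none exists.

Harvest

Check each pair by majority over 19 ballots:
Maru vs Cedar: Maru wins 14–5.
Maru vs Harvest: 2+2+5 = 9 for Maru, 10 for Harvest — Harvest by 10–9.
Cedar vs Harvest: 7 to 12, Harvest.
Only Harvest has no losses; Harvest is the Condorcet winner.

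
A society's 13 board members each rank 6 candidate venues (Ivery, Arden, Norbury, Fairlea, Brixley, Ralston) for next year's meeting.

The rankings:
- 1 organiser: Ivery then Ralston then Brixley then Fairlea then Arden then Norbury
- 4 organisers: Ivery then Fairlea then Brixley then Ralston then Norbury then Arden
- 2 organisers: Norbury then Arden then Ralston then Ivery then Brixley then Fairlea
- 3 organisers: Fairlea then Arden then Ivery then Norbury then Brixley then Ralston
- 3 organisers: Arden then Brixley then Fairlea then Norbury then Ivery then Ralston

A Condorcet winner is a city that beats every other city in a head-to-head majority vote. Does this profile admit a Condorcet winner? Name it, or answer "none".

Pairwise majorities:
Ivery vs Arden: Ivery preferred on 1+4 = 5 ballots; Arden wins 8–5.
Ivery vs Norbury: 8 to 5, Ivery.
Ivery vs Fairlea: Ivery preferred on 1+4+2 = 7 ballots; Ivery wins 7–6.
Ivery vs Brixley: 10 to 3, Ivery.
Ivery vs Ralston: 11 to 2, Ivery.
Arden vs Norbury: Arden is ranked higher on 1+3+3 = 7 ballots, Norbury on 6. Arden wins 7–6.
Arden vs Fairlea: 5 to 8, Fairlea.
Arden vs Brixley: Arden preferred on 2+3+3 = 8 ballots; Arden wins 8–5.
Arden vs Ralston: Arden is ranked higher on 2+3+3 = 8 ballots, Ralston on 5. Arden wins 8–5.
Norbury vs Fairlea: Norbury is ranked higher on 2 ballots, Fairlea on 11. Fairlea wins 11–2.
Norbury vs Brixley: Norbury preferred on 2+3 = 5 ballots; Brixley wins 8–5.
Norbury vs Ralston: Norbury is ranked higher on 2+3+3 = 8 ballots, Ralston on 5. Norbury wins 8–5.
Fairlea vs Brixley: 7 to 6, Fairlea.
Fairlea vs Ralston: 4+3+3 = 10 for Fairlea, 3 for Ralston — Fairlea by 10–3.
Brixley vs Ralston: Brixley is ranked higher on 4+3+3 = 10 ballots, Ralston on 3. Brixley wins 10–3.
Each city drops at least one matchup (Ivery loses to Arden; Arden loses to Fairlea; Norbury loses to Ivery; Fairlea loses to Ivery; Brixley loses to Ivery; Ralston loses to Ivery); the cycle Ivery → Fairlea → Arden → Ivery rules out a Condorcet winner.

none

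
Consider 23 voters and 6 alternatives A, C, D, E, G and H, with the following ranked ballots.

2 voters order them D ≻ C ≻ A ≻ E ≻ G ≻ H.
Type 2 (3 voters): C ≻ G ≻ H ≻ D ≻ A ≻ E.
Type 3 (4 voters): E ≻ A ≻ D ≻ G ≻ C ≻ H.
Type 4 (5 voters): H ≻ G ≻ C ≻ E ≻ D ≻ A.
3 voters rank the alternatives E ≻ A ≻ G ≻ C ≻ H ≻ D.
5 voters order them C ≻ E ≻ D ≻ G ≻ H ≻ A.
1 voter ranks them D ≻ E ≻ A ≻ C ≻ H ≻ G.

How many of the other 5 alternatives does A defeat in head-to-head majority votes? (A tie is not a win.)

A against each rival (23 voters):
A vs C: A is ranked higher on 4+3+1 = 8 ballots, C on 15. C wins 15–8.
A vs D: D, 16–7.
A vs E: A is ranked higher on 2+3 = 5 ballots, E on 18. E wins 18–5.
A vs G: A is ranked higher on 2+4+3+1 = 10 ballots, G on 13. G wins 13–10.
A vs H: 2+4+3+1 = 10 for A, 13 for H — H by 13–10.
A beats no one; loses to C, D, E, G, H — 0 pairwise wins.

0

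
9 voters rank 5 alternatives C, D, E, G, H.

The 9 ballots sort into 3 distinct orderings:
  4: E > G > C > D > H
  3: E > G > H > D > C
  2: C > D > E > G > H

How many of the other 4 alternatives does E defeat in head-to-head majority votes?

E against each rival (9 voters):
E vs C: E wins 7–2.
E vs D: E preferred on 4+3 = 7 ballots; E wins 7–2.
E vs G: 4+3+2 = 9 for E, 0 for G — E by 9–0.
E vs H: 9 to 0, E.
E beats C, D, G, H — 4 pairwise wins.

4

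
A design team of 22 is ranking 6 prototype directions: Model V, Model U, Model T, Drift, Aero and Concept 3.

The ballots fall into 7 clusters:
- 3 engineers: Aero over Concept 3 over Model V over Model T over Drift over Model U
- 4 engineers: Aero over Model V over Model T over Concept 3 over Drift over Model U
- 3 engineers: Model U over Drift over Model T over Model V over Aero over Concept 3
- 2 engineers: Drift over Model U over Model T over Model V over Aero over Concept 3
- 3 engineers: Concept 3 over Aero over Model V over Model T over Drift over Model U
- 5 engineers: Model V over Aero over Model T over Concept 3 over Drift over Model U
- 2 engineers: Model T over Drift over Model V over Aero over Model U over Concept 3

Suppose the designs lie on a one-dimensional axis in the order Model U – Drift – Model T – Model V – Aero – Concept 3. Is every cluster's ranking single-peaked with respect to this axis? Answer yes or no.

yes

Axis positions: Model U=1, Drift=2, Model T=3, Model V=4, Aero=5, Concept 3=6.
Cluster 1 (peak Aero at position 5): ranking walks positions 5-6-4-3-2-1, expanding outward from the peak — single-peaked.
Cluster 2 (peak Aero at position 5): ranking walks positions 5-4-3-6-2-1, expanding outward from the peak — single-peaked.
Cluster 3 (peak Model U at position 1): ranking walks positions 1-2-3-4-5-6, expanding outward from the peak — single-peaked.
Cluster 4 (peak Drift at position 2): ranking walks positions 2-1-3-4-5-6, expanding outward from the peak — single-peaked.
Cluster 5 (peak Concept 3 at position 6): ranking walks positions 6-5-4-3-2-1, expanding outward from the peak — single-peaked.
Cluster 6 (peak Model V at position 4): ranking walks positions 4-5-3-6-2-1, expanding outward from the peak — single-peaked.
Cluster 7 (peak Model T at position 3): ranking walks positions 3-2-4-5-1-6, expanding outward from the peak — single-peaked.
Every ranking is single-peaked on this axis.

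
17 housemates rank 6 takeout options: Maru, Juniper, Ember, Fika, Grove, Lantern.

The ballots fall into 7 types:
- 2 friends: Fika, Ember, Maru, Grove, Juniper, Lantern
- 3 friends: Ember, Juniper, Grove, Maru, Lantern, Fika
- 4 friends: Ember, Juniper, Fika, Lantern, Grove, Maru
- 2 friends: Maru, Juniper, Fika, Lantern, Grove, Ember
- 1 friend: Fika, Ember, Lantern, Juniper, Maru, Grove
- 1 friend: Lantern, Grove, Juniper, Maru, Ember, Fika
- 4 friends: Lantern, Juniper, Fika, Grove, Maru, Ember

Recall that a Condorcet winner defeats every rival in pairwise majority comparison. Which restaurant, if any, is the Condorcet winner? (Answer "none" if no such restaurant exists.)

none

Check each pair by majority over 17 ballots:
Maru vs Juniper: Maru is ranked higher on 2+2 = 4 ballots, Juniper on 13. Juniper wins 13–4.
Maru vs Ember: Maru preferred on 2+1+4 = 7 ballots; Ember wins 10–7.
Maru vs Fika: Maru preferred on 3+2+1 = 6 ballots; Fika wins 11–6.
Maru vs Grove: 2+2+1 = 5 for Maru, 12 for Grove — Grove by 12–5.
Maru vs Lantern: Maru is ranked higher on 2+3+2 = 7 ballots, Lantern on 10. Lantern wins 10–7.
Juniper vs Ember: 7 to 10, Ember.
Juniper vs Fika: Juniper is ranked higher on 3+4+2+1+4 = 14 ballots, Fika on 3. Juniper wins 14–3.
Juniper vs Grove: 3+4+2+1+4 = 14 for Juniper, 3 for Grove — Juniper by 14–3.
Juniper vs Lantern: 2+3+4+2 = 11 for Juniper, 6 for Lantern — Juniper by 11–6.
Ember vs Fika: 8 to 9, Fika.
Ember vs Grove: Ember preferred on 2+3+4+1 = 10 ballots; Ember wins 10–7.
Ember vs Lantern: 2+3+4+1 = 10 for Ember, 7 for Lantern — Ember by 10–7.
Fika vs Grove: 13 to 4, Fika.
Fika vs Lantern: Fika is ranked higher on 2+4+2+1 = 9 ballots, Lantern on 8. Fika wins 9–8.
Grove vs Lantern: Grove preferred on 2+3 = 5 ballots; Lantern wins 12–5.
Every restaurant loses at least once (Maru loses to Juniper; Juniper loses to Ember; Ember loses to Fika; Fika loses to Juniper; Grove loses to Juniper; Lantern loses to Juniper). The majority relation contains the cycle Juniper beats Fika beats Ember beats Juniper, so there is no Condorcet winner.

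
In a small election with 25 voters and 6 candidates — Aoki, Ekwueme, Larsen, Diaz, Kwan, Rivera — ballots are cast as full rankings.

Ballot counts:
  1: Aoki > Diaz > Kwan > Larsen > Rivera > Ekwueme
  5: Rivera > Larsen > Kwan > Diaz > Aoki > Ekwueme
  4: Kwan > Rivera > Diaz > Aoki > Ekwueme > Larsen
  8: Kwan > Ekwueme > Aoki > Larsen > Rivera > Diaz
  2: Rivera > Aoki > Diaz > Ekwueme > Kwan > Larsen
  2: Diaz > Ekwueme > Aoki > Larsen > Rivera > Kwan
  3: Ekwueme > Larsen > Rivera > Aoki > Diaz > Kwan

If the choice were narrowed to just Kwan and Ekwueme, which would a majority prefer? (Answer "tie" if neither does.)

Kwan

Ballots ranking Kwan above Ekwueme: 1 + 5 + 4 + 8 = 18.
Ballots ranking Ekwueme above Kwan: 25 − 18 = 7.
Kwan wins the head-to-head 18–7.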